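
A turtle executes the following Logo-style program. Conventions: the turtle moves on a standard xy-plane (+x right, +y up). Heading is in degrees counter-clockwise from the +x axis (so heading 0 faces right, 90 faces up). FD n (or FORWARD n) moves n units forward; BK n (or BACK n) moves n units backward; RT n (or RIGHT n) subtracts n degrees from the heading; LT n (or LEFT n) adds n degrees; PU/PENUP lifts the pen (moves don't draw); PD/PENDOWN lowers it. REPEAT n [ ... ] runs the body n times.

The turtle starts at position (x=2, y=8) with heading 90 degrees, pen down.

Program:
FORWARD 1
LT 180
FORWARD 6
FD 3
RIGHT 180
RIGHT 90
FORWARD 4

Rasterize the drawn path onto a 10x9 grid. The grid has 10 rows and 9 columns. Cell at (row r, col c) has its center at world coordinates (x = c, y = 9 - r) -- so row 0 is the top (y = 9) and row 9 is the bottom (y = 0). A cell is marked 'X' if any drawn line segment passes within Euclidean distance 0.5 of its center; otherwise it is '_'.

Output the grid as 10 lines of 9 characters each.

Answer: __X______
__X______
__X______
__X______
__X______
__X______
__X______
__X______
__X______
__XXXXX__

Derivation:
Segment 0: (2,8) -> (2,9)
Segment 1: (2,9) -> (2,3)
Segment 2: (2,3) -> (2,0)
Segment 3: (2,0) -> (6,0)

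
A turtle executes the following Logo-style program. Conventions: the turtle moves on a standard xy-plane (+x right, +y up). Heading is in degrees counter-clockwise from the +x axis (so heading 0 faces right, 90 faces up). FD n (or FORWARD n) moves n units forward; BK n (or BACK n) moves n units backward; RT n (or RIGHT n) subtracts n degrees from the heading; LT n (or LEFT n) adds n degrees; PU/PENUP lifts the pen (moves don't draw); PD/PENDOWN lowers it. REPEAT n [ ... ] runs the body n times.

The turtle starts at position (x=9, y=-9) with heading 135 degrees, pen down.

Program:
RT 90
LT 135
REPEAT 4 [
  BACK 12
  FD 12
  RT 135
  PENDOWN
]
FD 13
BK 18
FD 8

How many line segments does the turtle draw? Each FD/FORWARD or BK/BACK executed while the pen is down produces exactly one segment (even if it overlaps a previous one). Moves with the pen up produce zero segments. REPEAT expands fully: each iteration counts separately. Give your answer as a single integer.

Answer: 11

Derivation:
Executing turtle program step by step:
Start: pos=(9,-9), heading=135, pen down
RT 90: heading 135 -> 45
LT 135: heading 45 -> 180
REPEAT 4 [
  -- iteration 1/4 --
  BK 12: (9,-9) -> (21,-9) [heading=180, draw]
  FD 12: (21,-9) -> (9,-9) [heading=180, draw]
  RT 135: heading 180 -> 45
  PD: pen down
  -- iteration 2/4 --
  BK 12: (9,-9) -> (0.515,-17.485) [heading=45, draw]
  FD 12: (0.515,-17.485) -> (9,-9) [heading=45, draw]
  RT 135: heading 45 -> 270
  PD: pen down
  -- iteration 3/4 --
  BK 12: (9,-9) -> (9,3) [heading=270, draw]
  FD 12: (9,3) -> (9,-9) [heading=270, draw]
  RT 135: heading 270 -> 135
  PD: pen down
  -- iteration 4/4 --
  BK 12: (9,-9) -> (17.485,-17.485) [heading=135, draw]
  FD 12: (17.485,-17.485) -> (9,-9) [heading=135, draw]
  RT 135: heading 135 -> 0
  PD: pen down
]
FD 13: (9,-9) -> (22,-9) [heading=0, draw]
BK 18: (22,-9) -> (4,-9) [heading=0, draw]
FD 8: (4,-9) -> (12,-9) [heading=0, draw]
Final: pos=(12,-9), heading=0, 11 segment(s) drawn
Segments drawn: 11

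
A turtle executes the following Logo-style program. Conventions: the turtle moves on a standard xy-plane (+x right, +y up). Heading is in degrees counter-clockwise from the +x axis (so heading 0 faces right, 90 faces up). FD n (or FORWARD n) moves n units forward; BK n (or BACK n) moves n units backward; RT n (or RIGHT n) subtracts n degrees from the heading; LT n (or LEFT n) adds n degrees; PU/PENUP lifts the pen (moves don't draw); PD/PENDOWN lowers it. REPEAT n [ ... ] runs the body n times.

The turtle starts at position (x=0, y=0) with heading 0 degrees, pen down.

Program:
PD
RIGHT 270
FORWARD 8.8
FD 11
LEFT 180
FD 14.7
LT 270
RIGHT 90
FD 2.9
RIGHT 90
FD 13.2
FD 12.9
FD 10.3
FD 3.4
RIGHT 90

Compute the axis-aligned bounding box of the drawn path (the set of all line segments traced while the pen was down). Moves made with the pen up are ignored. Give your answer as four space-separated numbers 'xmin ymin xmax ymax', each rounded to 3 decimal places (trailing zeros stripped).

Executing turtle program step by step:
Start: pos=(0,0), heading=0, pen down
PD: pen down
RT 270: heading 0 -> 90
FD 8.8: (0,0) -> (0,8.8) [heading=90, draw]
FD 11: (0,8.8) -> (0,19.8) [heading=90, draw]
LT 180: heading 90 -> 270
FD 14.7: (0,19.8) -> (0,5.1) [heading=270, draw]
LT 270: heading 270 -> 180
RT 90: heading 180 -> 90
FD 2.9: (0,5.1) -> (0,8) [heading=90, draw]
RT 90: heading 90 -> 0
FD 13.2: (0,8) -> (13.2,8) [heading=0, draw]
FD 12.9: (13.2,8) -> (26.1,8) [heading=0, draw]
FD 10.3: (26.1,8) -> (36.4,8) [heading=0, draw]
FD 3.4: (36.4,8) -> (39.8,8) [heading=0, draw]
RT 90: heading 0 -> 270
Final: pos=(39.8,8), heading=270, 8 segment(s) drawn

Segment endpoints: x in {0, 0, 0, 0, 0, 13.2, 26.1, 36.4, 39.8}, y in {0, 5.1, 8, 8.8, 19.8}
xmin=0, ymin=0, xmax=39.8, ymax=19.8

Answer: 0 0 39.8 19.8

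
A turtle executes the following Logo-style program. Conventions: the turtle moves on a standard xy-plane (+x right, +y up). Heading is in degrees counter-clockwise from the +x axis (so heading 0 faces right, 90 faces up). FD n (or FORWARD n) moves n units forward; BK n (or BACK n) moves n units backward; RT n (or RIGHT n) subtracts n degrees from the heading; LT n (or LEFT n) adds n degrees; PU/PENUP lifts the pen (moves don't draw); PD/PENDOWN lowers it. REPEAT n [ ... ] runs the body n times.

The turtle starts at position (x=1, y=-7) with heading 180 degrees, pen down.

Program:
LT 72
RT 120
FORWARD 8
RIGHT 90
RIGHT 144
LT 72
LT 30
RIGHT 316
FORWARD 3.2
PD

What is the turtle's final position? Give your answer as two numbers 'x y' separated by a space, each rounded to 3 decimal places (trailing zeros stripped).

Answer: -2.051 1.168

Derivation:
Executing turtle program step by step:
Start: pos=(1,-7), heading=180, pen down
LT 72: heading 180 -> 252
RT 120: heading 252 -> 132
FD 8: (1,-7) -> (-4.353,-1.055) [heading=132, draw]
RT 90: heading 132 -> 42
RT 144: heading 42 -> 258
LT 72: heading 258 -> 330
LT 30: heading 330 -> 0
RT 316: heading 0 -> 44
FD 3.2: (-4.353,-1.055) -> (-2.051,1.168) [heading=44, draw]
PD: pen down
Final: pos=(-2.051,1.168), heading=44, 2 segment(s) drawn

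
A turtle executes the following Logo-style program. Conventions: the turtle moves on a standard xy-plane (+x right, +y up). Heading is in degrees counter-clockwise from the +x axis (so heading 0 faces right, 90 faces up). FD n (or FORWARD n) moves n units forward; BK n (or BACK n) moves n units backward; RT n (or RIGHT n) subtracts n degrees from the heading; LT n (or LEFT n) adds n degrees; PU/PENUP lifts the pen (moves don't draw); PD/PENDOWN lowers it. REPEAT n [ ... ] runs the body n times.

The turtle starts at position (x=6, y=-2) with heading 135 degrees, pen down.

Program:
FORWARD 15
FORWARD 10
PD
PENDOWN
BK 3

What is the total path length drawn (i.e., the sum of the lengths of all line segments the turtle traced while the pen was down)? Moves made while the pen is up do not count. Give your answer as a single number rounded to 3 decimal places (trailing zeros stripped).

Answer: 28

Derivation:
Executing turtle program step by step:
Start: pos=(6,-2), heading=135, pen down
FD 15: (6,-2) -> (-4.607,8.607) [heading=135, draw]
FD 10: (-4.607,8.607) -> (-11.678,15.678) [heading=135, draw]
PD: pen down
PD: pen down
BK 3: (-11.678,15.678) -> (-9.556,13.556) [heading=135, draw]
Final: pos=(-9.556,13.556), heading=135, 3 segment(s) drawn

Segment lengths:
  seg 1: (6,-2) -> (-4.607,8.607), length = 15
  seg 2: (-4.607,8.607) -> (-11.678,15.678), length = 10
  seg 3: (-11.678,15.678) -> (-9.556,13.556), length = 3
Total = 28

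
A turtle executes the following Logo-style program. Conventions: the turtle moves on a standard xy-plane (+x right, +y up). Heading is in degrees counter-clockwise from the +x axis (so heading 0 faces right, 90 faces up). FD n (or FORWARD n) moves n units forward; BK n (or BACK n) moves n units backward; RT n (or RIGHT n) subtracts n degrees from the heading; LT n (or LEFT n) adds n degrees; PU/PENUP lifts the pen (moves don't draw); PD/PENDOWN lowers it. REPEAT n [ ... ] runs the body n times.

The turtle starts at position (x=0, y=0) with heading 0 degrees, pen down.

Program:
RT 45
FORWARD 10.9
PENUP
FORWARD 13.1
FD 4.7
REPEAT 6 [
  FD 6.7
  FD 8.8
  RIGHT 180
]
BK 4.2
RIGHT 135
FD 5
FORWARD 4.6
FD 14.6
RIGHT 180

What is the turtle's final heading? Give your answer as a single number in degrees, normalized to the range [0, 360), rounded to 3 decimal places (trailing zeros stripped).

Executing turtle program step by step:
Start: pos=(0,0), heading=0, pen down
RT 45: heading 0 -> 315
FD 10.9: (0,0) -> (7.707,-7.707) [heading=315, draw]
PU: pen up
FD 13.1: (7.707,-7.707) -> (16.971,-16.971) [heading=315, move]
FD 4.7: (16.971,-16.971) -> (20.294,-20.294) [heading=315, move]
REPEAT 6 [
  -- iteration 1/6 --
  FD 6.7: (20.294,-20.294) -> (25.032,-25.032) [heading=315, move]
  FD 8.8: (25.032,-25.032) -> (31.254,-31.254) [heading=315, move]
  RT 180: heading 315 -> 135
  -- iteration 2/6 --
  FD 6.7: (31.254,-31.254) -> (26.517,-26.517) [heading=135, move]
  FD 8.8: (26.517,-26.517) -> (20.294,-20.294) [heading=135, move]
  RT 180: heading 135 -> 315
  -- iteration 3/6 --
  FD 6.7: (20.294,-20.294) -> (25.032,-25.032) [heading=315, move]
  FD 8.8: (25.032,-25.032) -> (31.254,-31.254) [heading=315, move]
  RT 180: heading 315 -> 135
  -- iteration 4/6 --
  FD 6.7: (31.254,-31.254) -> (26.517,-26.517) [heading=135, move]
  FD 8.8: (26.517,-26.517) -> (20.294,-20.294) [heading=135, move]
  RT 180: heading 135 -> 315
  -- iteration 5/6 --
  FD 6.7: (20.294,-20.294) -> (25.032,-25.032) [heading=315, move]
  FD 8.8: (25.032,-25.032) -> (31.254,-31.254) [heading=315, move]
  RT 180: heading 315 -> 135
  -- iteration 6/6 --
  FD 6.7: (31.254,-31.254) -> (26.517,-26.517) [heading=135, move]
  FD 8.8: (26.517,-26.517) -> (20.294,-20.294) [heading=135, move]
  RT 180: heading 135 -> 315
]
BK 4.2: (20.294,-20.294) -> (17.324,-17.324) [heading=315, move]
RT 135: heading 315 -> 180
FD 5: (17.324,-17.324) -> (12.324,-17.324) [heading=180, move]
FD 4.6: (12.324,-17.324) -> (7.724,-17.324) [heading=180, move]
FD 14.6: (7.724,-17.324) -> (-6.876,-17.324) [heading=180, move]
RT 180: heading 180 -> 0
Final: pos=(-6.876,-17.324), heading=0, 1 segment(s) drawn

Answer: 0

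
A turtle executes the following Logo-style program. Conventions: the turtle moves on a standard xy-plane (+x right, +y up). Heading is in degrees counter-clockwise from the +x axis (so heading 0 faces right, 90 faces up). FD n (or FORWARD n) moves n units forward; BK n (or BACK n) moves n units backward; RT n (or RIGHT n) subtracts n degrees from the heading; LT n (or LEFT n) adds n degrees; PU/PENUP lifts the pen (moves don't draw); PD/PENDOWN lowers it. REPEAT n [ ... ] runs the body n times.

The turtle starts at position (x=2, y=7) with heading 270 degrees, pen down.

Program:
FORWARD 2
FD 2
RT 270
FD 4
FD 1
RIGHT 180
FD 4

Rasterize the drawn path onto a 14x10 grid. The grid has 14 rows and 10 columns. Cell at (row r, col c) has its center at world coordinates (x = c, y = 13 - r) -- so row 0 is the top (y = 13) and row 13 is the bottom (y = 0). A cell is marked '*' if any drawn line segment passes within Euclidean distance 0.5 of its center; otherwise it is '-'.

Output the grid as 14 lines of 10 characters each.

Segment 0: (2,7) -> (2,5)
Segment 1: (2,5) -> (2,3)
Segment 2: (2,3) -> (6,3)
Segment 3: (6,3) -> (7,3)
Segment 4: (7,3) -> (3,3)

Answer: ----------
----------
----------
----------
----------
----------
--*-------
--*-------
--*-------
--*-------
--******--
----------
----------
----------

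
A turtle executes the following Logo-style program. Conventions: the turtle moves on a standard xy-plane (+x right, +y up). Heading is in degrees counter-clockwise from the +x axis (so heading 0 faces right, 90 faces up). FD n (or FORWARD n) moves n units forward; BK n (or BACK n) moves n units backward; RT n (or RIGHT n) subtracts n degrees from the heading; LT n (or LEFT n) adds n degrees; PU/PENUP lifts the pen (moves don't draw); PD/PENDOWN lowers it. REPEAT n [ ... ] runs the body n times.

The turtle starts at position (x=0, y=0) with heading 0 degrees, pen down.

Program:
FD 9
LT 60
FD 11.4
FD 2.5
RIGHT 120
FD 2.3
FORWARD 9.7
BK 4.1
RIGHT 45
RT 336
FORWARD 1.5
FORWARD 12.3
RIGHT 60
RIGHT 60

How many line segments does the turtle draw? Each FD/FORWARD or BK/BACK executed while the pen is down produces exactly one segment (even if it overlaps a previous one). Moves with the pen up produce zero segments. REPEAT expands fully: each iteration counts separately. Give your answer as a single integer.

Answer: 8

Derivation:
Executing turtle program step by step:
Start: pos=(0,0), heading=0, pen down
FD 9: (0,0) -> (9,0) [heading=0, draw]
LT 60: heading 0 -> 60
FD 11.4: (9,0) -> (14.7,9.873) [heading=60, draw]
FD 2.5: (14.7,9.873) -> (15.95,12.038) [heading=60, draw]
RT 120: heading 60 -> 300
FD 2.3: (15.95,12.038) -> (17.1,10.046) [heading=300, draw]
FD 9.7: (17.1,10.046) -> (21.95,1.645) [heading=300, draw]
BK 4.1: (21.95,1.645) -> (19.9,5.196) [heading=300, draw]
RT 45: heading 300 -> 255
RT 336: heading 255 -> 279
FD 1.5: (19.9,5.196) -> (20.135,3.715) [heading=279, draw]
FD 12.3: (20.135,3.715) -> (22.059,-8.434) [heading=279, draw]
RT 60: heading 279 -> 219
RT 60: heading 219 -> 159
Final: pos=(22.059,-8.434), heading=159, 8 segment(s) drawn
Segments drawn: 8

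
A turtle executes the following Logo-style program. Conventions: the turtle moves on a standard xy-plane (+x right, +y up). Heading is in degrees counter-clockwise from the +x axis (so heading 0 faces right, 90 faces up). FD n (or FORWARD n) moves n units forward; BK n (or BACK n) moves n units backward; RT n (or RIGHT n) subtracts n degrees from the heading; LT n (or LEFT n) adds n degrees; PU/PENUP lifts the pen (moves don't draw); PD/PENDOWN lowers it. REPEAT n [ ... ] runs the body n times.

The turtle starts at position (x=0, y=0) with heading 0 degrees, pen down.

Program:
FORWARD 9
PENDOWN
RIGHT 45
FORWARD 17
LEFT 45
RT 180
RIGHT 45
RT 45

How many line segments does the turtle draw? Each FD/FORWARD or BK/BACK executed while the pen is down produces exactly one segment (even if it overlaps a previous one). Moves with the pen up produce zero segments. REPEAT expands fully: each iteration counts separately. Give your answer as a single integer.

Executing turtle program step by step:
Start: pos=(0,0), heading=0, pen down
FD 9: (0,0) -> (9,0) [heading=0, draw]
PD: pen down
RT 45: heading 0 -> 315
FD 17: (9,0) -> (21.021,-12.021) [heading=315, draw]
LT 45: heading 315 -> 0
RT 180: heading 0 -> 180
RT 45: heading 180 -> 135
RT 45: heading 135 -> 90
Final: pos=(21.021,-12.021), heading=90, 2 segment(s) drawn
Segments drawn: 2

Answer: 2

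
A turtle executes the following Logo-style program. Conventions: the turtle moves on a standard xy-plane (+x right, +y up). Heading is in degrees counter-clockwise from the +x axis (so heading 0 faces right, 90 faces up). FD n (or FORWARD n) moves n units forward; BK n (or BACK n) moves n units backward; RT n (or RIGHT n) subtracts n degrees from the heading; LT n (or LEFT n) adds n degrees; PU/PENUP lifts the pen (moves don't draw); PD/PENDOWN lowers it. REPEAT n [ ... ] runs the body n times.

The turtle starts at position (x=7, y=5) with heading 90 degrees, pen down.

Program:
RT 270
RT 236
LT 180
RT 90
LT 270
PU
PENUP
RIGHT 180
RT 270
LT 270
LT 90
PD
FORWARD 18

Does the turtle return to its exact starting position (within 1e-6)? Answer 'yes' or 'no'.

Executing turtle program step by step:
Start: pos=(7,5), heading=90, pen down
RT 270: heading 90 -> 180
RT 236: heading 180 -> 304
LT 180: heading 304 -> 124
RT 90: heading 124 -> 34
LT 270: heading 34 -> 304
PU: pen up
PU: pen up
RT 180: heading 304 -> 124
RT 270: heading 124 -> 214
LT 270: heading 214 -> 124
LT 90: heading 124 -> 214
PD: pen down
FD 18: (7,5) -> (-7.923,-5.065) [heading=214, draw]
Final: pos=(-7.923,-5.065), heading=214, 1 segment(s) drawn

Start position: (7, 5)
Final position: (-7.923, -5.065)
Distance = 18; >= 1e-6 -> NOT closed

Answer: no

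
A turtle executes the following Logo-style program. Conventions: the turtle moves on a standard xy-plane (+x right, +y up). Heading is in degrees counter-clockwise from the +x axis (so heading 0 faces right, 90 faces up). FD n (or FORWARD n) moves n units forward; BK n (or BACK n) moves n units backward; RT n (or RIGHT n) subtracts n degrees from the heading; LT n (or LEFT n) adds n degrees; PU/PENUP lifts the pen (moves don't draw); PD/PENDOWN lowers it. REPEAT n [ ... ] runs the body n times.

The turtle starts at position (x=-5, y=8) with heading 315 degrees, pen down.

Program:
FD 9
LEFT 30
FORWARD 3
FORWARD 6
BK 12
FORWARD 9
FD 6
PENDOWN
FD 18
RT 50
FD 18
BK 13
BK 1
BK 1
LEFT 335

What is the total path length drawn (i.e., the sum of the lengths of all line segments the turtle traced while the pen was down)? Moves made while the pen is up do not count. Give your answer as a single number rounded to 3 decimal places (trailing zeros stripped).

Answer: 96

Derivation:
Executing turtle program step by step:
Start: pos=(-5,8), heading=315, pen down
FD 9: (-5,8) -> (1.364,1.636) [heading=315, draw]
LT 30: heading 315 -> 345
FD 3: (1.364,1.636) -> (4.262,0.86) [heading=345, draw]
FD 6: (4.262,0.86) -> (10.057,-0.693) [heading=345, draw]
BK 12: (10.057,-0.693) -> (-1.534,2.412) [heading=345, draw]
FD 9: (-1.534,2.412) -> (7.16,0.083) [heading=345, draw]
FD 6: (7.16,0.083) -> (12.955,-1.47) [heading=345, draw]
PD: pen down
FD 18: (12.955,-1.47) -> (30.342,-6.129) [heading=345, draw]
RT 50: heading 345 -> 295
FD 18: (30.342,-6.129) -> (37.949,-22.442) [heading=295, draw]
BK 13: (37.949,-22.442) -> (32.455,-10.66) [heading=295, draw]
BK 1: (32.455,-10.66) -> (32.032,-9.754) [heading=295, draw]
BK 1: (32.032,-9.754) -> (31.61,-8.847) [heading=295, draw]
LT 335: heading 295 -> 270
Final: pos=(31.61,-8.847), heading=270, 11 segment(s) drawn

Segment lengths:
  seg 1: (-5,8) -> (1.364,1.636), length = 9
  seg 2: (1.364,1.636) -> (4.262,0.86), length = 3
  seg 3: (4.262,0.86) -> (10.057,-0.693), length = 6
  seg 4: (10.057,-0.693) -> (-1.534,2.412), length = 12
  seg 5: (-1.534,2.412) -> (7.16,0.083), length = 9
  seg 6: (7.16,0.083) -> (12.955,-1.47), length = 6
  seg 7: (12.955,-1.47) -> (30.342,-6.129), length = 18
  seg 8: (30.342,-6.129) -> (37.949,-22.442), length = 18
  seg 9: (37.949,-22.442) -> (32.455,-10.66), length = 13
  seg 10: (32.455,-10.66) -> (32.032,-9.754), length = 1
  seg 11: (32.032,-9.754) -> (31.61,-8.847), length = 1
Total = 96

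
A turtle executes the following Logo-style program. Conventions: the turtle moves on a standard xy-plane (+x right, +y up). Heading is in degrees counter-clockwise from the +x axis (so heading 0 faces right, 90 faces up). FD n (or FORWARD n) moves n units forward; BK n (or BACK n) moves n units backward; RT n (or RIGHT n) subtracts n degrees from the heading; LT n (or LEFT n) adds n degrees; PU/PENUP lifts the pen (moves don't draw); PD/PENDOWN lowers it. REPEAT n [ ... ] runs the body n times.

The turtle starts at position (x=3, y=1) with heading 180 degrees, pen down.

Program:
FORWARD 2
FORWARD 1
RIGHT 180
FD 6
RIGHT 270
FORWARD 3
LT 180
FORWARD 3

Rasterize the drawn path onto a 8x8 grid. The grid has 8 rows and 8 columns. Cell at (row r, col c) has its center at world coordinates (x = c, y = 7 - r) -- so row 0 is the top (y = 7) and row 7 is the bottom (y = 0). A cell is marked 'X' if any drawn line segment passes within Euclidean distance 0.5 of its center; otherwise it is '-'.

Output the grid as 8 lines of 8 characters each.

Segment 0: (3,1) -> (1,1)
Segment 1: (1,1) -> (0,1)
Segment 2: (0,1) -> (6,1)
Segment 3: (6,1) -> (6,4)
Segment 4: (6,4) -> (6,1)

Answer: --------
--------
--------
------X-
------X-
------X-
XXXXXXX-
--------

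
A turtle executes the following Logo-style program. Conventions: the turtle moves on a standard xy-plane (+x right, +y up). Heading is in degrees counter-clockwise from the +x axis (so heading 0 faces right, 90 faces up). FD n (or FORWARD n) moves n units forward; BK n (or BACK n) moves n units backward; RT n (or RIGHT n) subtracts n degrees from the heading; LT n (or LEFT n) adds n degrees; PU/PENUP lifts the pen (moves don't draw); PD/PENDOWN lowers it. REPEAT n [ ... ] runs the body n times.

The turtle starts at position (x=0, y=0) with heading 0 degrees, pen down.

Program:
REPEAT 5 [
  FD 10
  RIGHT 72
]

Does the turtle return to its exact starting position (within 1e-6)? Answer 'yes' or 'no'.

Executing turtle program step by step:
Start: pos=(0,0), heading=0, pen down
REPEAT 5 [
  -- iteration 1/5 --
  FD 10: (0,0) -> (10,0) [heading=0, draw]
  RT 72: heading 0 -> 288
  -- iteration 2/5 --
  FD 10: (10,0) -> (13.09,-9.511) [heading=288, draw]
  RT 72: heading 288 -> 216
  -- iteration 3/5 --
  FD 10: (13.09,-9.511) -> (5,-15.388) [heading=216, draw]
  RT 72: heading 216 -> 144
  -- iteration 4/5 --
  FD 10: (5,-15.388) -> (-3.09,-9.511) [heading=144, draw]
  RT 72: heading 144 -> 72
  -- iteration 5/5 --
  FD 10: (-3.09,-9.511) -> (0,0) [heading=72, draw]
  RT 72: heading 72 -> 0
]
Final: pos=(0,0), heading=0, 5 segment(s) drawn

Start position: (0, 0)
Final position: (0, 0)
Distance = 0; < 1e-6 -> CLOSED

Answer: yes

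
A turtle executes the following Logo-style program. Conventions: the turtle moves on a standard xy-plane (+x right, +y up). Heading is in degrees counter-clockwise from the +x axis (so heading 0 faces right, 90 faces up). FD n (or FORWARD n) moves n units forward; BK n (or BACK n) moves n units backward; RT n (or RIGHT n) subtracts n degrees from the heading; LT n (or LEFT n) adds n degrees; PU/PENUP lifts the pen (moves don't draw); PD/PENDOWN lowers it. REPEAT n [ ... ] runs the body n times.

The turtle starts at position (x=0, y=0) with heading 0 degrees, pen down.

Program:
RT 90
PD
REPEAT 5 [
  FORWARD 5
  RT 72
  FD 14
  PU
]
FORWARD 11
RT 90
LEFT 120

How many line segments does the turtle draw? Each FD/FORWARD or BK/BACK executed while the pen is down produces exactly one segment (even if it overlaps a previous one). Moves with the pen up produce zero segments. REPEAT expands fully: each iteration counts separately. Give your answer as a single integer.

Executing turtle program step by step:
Start: pos=(0,0), heading=0, pen down
RT 90: heading 0 -> 270
PD: pen down
REPEAT 5 [
  -- iteration 1/5 --
  FD 5: (0,0) -> (0,-5) [heading=270, draw]
  RT 72: heading 270 -> 198
  FD 14: (0,-5) -> (-13.315,-9.326) [heading=198, draw]
  PU: pen up
  -- iteration 2/5 --
  FD 5: (-13.315,-9.326) -> (-18.07,-10.871) [heading=198, move]
  RT 72: heading 198 -> 126
  FD 14: (-18.07,-10.871) -> (-26.299,0.455) [heading=126, move]
  PU: pen up
  -- iteration 3/5 --
  FD 5: (-26.299,0.455) -> (-29.238,4.5) [heading=126, move]
  RT 72: heading 126 -> 54
  FD 14: (-29.238,4.5) -> (-21.009,15.826) [heading=54, move]
  PU: pen up
  -- iteration 4/5 --
  FD 5: (-21.009,15.826) -> (-18.07,19.871) [heading=54, move]
  RT 72: heading 54 -> 342
  FD 14: (-18.07,19.871) -> (-4.755,15.545) [heading=342, move]
  PU: pen up
  -- iteration 5/5 --
  FD 5: (-4.755,15.545) -> (0,14) [heading=342, move]
  RT 72: heading 342 -> 270
  FD 14: (0,14) -> (0,0) [heading=270, move]
  PU: pen up
]
FD 11: (0,0) -> (0,-11) [heading=270, move]
RT 90: heading 270 -> 180
LT 120: heading 180 -> 300
Final: pos=(0,-11), heading=300, 2 segment(s) drawn
Segments drawn: 2

Answer: 2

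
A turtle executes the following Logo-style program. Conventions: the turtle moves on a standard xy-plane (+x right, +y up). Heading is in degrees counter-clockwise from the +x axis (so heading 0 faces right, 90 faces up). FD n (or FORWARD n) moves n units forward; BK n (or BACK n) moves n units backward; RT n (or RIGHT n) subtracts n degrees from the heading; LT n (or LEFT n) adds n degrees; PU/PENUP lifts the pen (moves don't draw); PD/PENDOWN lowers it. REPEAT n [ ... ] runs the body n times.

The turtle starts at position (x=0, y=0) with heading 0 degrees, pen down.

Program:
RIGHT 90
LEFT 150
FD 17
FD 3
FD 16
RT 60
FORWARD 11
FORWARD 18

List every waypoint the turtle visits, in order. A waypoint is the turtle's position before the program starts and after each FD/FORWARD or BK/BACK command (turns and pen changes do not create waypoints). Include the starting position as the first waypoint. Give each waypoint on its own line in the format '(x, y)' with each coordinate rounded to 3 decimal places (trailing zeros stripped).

Executing turtle program step by step:
Start: pos=(0,0), heading=0, pen down
RT 90: heading 0 -> 270
LT 150: heading 270 -> 60
FD 17: (0,0) -> (8.5,14.722) [heading=60, draw]
FD 3: (8.5,14.722) -> (10,17.321) [heading=60, draw]
FD 16: (10,17.321) -> (18,31.177) [heading=60, draw]
RT 60: heading 60 -> 0
FD 11: (18,31.177) -> (29,31.177) [heading=0, draw]
FD 18: (29,31.177) -> (47,31.177) [heading=0, draw]
Final: pos=(47,31.177), heading=0, 5 segment(s) drawn
Waypoints (6 total):
(0, 0)
(8.5, 14.722)
(10, 17.321)
(18, 31.177)
(29, 31.177)
(47, 31.177)

Answer: (0, 0)
(8.5, 14.722)
(10, 17.321)
(18, 31.177)
(29, 31.177)
(47, 31.177)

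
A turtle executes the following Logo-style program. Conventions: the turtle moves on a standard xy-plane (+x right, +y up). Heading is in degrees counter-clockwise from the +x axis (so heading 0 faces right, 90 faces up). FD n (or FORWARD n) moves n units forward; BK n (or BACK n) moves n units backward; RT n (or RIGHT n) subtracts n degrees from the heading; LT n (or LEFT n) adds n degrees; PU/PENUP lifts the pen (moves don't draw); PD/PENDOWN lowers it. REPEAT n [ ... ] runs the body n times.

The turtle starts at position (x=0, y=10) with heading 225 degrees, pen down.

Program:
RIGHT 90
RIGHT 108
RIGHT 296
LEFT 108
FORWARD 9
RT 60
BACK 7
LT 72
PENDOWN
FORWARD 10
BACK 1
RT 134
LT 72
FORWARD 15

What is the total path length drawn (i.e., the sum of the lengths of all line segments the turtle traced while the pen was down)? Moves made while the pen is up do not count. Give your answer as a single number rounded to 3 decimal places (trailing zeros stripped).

Executing turtle program step by step:
Start: pos=(0,10), heading=225, pen down
RT 90: heading 225 -> 135
RT 108: heading 135 -> 27
RT 296: heading 27 -> 91
LT 108: heading 91 -> 199
FD 9: (0,10) -> (-8.51,7.07) [heading=199, draw]
RT 60: heading 199 -> 139
BK 7: (-8.51,7.07) -> (-3.227,2.477) [heading=139, draw]
LT 72: heading 139 -> 211
PD: pen down
FD 10: (-3.227,2.477) -> (-11.798,-2.673) [heading=211, draw]
BK 1: (-11.798,-2.673) -> (-10.941,-2.158) [heading=211, draw]
RT 134: heading 211 -> 77
LT 72: heading 77 -> 149
FD 15: (-10.941,-2.158) -> (-23.799,5.568) [heading=149, draw]
Final: pos=(-23.799,5.568), heading=149, 5 segment(s) drawn

Segment lengths:
  seg 1: (0,10) -> (-8.51,7.07), length = 9
  seg 2: (-8.51,7.07) -> (-3.227,2.477), length = 7
  seg 3: (-3.227,2.477) -> (-11.798,-2.673), length = 10
  seg 4: (-11.798,-2.673) -> (-10.941,-2.158), length = 1
  seg 5: (-10.941,-2.158) -> (-23.799,5.568), length = 15
Total = 42

Answer: 42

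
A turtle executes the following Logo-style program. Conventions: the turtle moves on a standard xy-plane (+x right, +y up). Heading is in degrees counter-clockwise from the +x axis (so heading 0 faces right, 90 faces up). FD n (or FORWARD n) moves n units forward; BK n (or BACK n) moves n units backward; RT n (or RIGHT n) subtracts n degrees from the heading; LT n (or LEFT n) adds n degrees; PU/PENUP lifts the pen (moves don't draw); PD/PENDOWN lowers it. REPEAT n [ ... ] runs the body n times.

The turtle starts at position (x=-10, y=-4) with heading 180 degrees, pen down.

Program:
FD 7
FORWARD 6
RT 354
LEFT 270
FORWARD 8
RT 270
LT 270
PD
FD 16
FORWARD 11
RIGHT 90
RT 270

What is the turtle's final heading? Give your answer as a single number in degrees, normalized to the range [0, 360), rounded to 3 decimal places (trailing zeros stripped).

Answer: 96

Derivation:
Executing turtle program step by step:
Start: pos=(-10,-4), heading=180, pen down
FD 7: (-10,-4) -> (-17,-4) [heading=180, draw]
FD 6: (-17,-4) -> (-23,-4) [heading=180, draw]
RT 354: heading 180 -> 186
LT 270: heading 186 -> 96
FD 8: (-23,-4) -> (-23.836,3.956) [heading=96, draw]
RT 270: heading 96 -> 186
LT 270: heading 186 -> 96
PD: pen down
FD 16: (-23.836,3.956) -> (-25.509,19.869) [heading=96, draw]
FD 11: (-25.509,19.869) -> (-26.658,30.808) [heading=96, draw]
RT 90: heading 96 -> 6
RT 270: heading 6 -> 96
Final: pos=(-26.658,30.808), heading=96, 5 segment(s) drawn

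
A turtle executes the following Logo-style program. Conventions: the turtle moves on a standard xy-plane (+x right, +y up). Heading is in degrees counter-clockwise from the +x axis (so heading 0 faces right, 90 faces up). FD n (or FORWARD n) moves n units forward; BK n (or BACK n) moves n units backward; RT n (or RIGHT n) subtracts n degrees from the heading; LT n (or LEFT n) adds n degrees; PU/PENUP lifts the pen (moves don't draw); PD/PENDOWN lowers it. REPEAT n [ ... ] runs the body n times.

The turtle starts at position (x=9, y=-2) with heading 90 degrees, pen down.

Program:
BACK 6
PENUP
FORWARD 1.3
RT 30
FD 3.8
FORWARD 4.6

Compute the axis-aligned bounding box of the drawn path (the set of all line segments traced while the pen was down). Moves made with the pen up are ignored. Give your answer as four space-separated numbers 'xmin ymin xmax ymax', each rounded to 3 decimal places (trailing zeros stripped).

Executing turtle program step by step:
Start: pos=(9,-2), heading=90, pen down
BK 6: (9,-2) -> (9,-8) [heading=90, draw]
PU: pen up
FD 1.3: (9,-8) -> (9,-6.7) [heading=90, move]
RT 30: heading 90 -> 60
FD 3.8: (9,-6.7) -> (10.9,-3.409) [heading=60, move]
FD 4.6: (10.9,-3.409) -> (13.2,0.575) [heading=60, move]
Final: pos=(13.2,0.575), heading=60, 1 segment(s) drawn

Segment endpoints: x in {9}, y in {-8, -2}
xmin=9, ymin=-8, xmax=9, ymax=-2

Answer: 9 -8 9 -2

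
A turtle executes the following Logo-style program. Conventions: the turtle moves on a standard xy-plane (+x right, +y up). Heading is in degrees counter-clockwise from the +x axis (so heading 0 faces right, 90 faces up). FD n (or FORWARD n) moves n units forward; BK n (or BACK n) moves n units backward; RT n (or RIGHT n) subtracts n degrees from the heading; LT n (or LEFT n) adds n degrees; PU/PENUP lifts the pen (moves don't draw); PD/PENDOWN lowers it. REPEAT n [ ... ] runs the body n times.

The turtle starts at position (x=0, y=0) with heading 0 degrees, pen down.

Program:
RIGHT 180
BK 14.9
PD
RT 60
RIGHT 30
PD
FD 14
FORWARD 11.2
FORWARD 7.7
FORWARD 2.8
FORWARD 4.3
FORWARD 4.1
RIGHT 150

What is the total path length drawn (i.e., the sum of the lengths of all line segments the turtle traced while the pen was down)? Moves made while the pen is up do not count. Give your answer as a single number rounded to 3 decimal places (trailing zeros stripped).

Answer: 59

Derivation:
Executing turtle program step by step:
Start: pos=(0,0), heading=0, pen down
RT 180: heading 0 -> 180
BK 14.9: (0,0) -> (14.9,0) [heading=180, draw]
PD: pen down
RT 60: heading 180 -> 120
RT 30: heading 120 -> 90
PD: pen down
FD 14: (14.9,0) -> (14.9,14) [heading=90, draw]
FD 11.2: (14.9,14) -> (14.9,25.2) [heading=90, draw]
FD 7.7: (14.9,25.2) -> (14.9,32.9) [heading=90, draw]
FD 2.8: (14.9,32.9) -> (14.9,35.7) [heading=90, draw]
FD 4.3: (14.9,35.7) -> (14.9,40) [heading=90, draw]
FD 4.1: (14.9,40) -> (14.9,44.1) [heading=90, draw]
RT 150: heading 90 -> 300
Final: pos=(14.9,44.1), heading=300, 7 segment(s) drawn

Segment lengths:
  seg 1: (0,0) -> (14.9,0), length = 14.9
  seg 2: (14.9,0) -> (14.9,14), length = 14
  seg 3: (14.9,14) -> (14.9,25.2), length = 11.2
  seg 4: (14.9,25.2) -> (14.9,32.9), length = 7.7
  seg 5: (14.9,32.9) -> (14.9,35.7), length = 2.8
  seg 6: (14.9,35.7) -> (14.9,40), length = 4.3
  seg 7: (14.9,40) -> (14.9,44.1), length = 4.1
Total = 59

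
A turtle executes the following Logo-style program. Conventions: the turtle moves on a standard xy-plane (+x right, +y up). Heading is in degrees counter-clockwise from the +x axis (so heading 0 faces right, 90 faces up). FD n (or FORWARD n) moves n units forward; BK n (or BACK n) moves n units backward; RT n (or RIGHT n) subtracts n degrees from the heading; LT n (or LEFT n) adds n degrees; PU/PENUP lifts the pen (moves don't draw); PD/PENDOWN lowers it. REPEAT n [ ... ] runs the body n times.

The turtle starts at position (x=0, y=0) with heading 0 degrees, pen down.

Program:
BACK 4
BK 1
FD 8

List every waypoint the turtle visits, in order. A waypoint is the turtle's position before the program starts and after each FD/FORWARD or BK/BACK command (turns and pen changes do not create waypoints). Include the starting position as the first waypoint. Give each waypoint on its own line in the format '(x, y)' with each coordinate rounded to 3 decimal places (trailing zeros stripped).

Executing turtle program step by step:
Start: pos=(0,0), heading=0, pen down
BK 4: (0,0) -> (-4,0) [heading=0, draw]
BK 1: (-4,0) -> (-5,0) [heading=0, draw]
FD 8: (-5,0) -> (3,0) [heading=0, draw]
Final: pos=(3,0), heading=0, 3 segment(s) drawn
Waypoints (4 total):
(0, 0)
(-4, 0)
(-5, 0)
(3, 0)

Answer: (0, 0)
(-4, 0)
(-5, 0)
(3, 0)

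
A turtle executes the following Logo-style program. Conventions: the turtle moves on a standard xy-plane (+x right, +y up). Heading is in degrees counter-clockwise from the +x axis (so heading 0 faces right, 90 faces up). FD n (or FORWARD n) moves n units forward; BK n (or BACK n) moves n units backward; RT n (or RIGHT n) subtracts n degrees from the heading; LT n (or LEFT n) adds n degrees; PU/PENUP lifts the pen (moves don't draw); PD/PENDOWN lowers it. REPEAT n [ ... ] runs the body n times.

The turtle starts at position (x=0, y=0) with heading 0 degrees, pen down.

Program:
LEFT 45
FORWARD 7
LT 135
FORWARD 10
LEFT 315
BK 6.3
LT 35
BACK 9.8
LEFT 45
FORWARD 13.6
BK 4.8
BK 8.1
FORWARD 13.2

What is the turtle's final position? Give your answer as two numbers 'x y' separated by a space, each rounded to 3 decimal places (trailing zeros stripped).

Executing turtle program step by step:
Start: pos=(0,0), heading=0, pen down
LT 45: heading 0 -> 45
FD 7: (0,0) -> (4.95,4.95) [heading=45, draw]
LT 135: heading 45 -> 180
FD 10: (4.95,4.95) -> (-5.05,4.95) [heading=180, draw]
LT 315: heading 180 -> 135
BK 6.3: (-5.05,4.95) -> (-0.595,0.495) [heading=135, draw]
LT 35: heading 135 -> 170
BK 9.8: (-0.595,0.495) -> (9.056,-1.207) [heading=170, draw]
LT 45: heading 170 -> 215
FD 13.6: (9.056,-1.207) -> (-2.085,-9.007) [heading=215, draw]
BK 4.8: (-2.085,-9.007) -> (1.847,-6.254) [heading=215, draw]
BK 8.1: (1.847,-6.254) -> (8.482,-1.608) [heading=215, draw]
FD 13.2: (8.482,-1.608) -> (-2.331,-9.179) [heading=215, draw]
Final: pos=(-2.331,-9.179), heading=215, 8 segment(s) drawn

Answer: -2.331 -9.179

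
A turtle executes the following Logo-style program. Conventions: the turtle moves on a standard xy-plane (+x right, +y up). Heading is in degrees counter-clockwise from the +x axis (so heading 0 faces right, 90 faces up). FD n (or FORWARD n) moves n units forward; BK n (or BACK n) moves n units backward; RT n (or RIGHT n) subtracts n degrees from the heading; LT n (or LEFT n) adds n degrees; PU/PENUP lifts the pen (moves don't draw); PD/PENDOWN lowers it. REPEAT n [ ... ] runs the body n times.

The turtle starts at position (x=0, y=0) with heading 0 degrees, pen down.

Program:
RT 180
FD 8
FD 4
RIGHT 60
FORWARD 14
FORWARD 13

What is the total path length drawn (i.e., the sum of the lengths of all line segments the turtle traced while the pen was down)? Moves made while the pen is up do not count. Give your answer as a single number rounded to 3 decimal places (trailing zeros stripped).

Executing turtle program step by step:
Start: pos=(0,0), heading=0, pen down
RT 180: heading 0 -> 180
FD 8: (0,0) -> (-8,0) [heading=180, draw]
FD 4: (-8,0) -> (-12,0) [heading=180, draw]
RT 60: heading 180 -> 120
FD 14: (-12,0) -> (-19,12.124) [heading=120, draw]
FD 13: (-19,12.124) -> (-25.5,23.383) [heading=120, draw]
Final: pos=(-25.5,23.383), heading=120, 4 segment(s) drawn

Segment lengths:
  seg 1: (0,0) -> (-8,0), length = 8
  seg 2: (-8,0) -> (-12,0), length = 4
  seg 3: (-12,0) -> (-19,12.124), length = 14
  seg 4: (-19,12.124) -> (-25.5,23.383), length = 13
Total = 39

Answer: 39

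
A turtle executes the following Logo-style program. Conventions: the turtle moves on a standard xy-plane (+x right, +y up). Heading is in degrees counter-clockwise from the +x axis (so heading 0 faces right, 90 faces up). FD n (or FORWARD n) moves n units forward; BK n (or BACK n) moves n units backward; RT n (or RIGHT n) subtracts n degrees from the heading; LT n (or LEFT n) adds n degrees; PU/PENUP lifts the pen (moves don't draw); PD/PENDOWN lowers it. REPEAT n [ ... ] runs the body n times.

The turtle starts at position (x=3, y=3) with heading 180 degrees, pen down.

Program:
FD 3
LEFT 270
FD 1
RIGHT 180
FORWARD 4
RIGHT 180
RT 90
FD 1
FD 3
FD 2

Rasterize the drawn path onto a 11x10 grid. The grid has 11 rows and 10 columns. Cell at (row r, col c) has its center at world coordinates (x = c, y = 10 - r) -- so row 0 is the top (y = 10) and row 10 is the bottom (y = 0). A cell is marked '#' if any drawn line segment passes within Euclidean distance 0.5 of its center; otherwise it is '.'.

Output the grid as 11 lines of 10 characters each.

Answer: ..........
..........
..........
..........
..........
..........
#.........
####......
#.........
#.........
#######...

Derivation:
Segment 0: (3,3) -> (0,3)
Segment 1: (0,3) -> (0,4)
Segment 2: (0,4) -> (-0,0)
Segment 3: (-0,0) -> (1,0)
Segment 4: (1,0) -> (4,0)
Segment 5: (4,0) -> (6,0)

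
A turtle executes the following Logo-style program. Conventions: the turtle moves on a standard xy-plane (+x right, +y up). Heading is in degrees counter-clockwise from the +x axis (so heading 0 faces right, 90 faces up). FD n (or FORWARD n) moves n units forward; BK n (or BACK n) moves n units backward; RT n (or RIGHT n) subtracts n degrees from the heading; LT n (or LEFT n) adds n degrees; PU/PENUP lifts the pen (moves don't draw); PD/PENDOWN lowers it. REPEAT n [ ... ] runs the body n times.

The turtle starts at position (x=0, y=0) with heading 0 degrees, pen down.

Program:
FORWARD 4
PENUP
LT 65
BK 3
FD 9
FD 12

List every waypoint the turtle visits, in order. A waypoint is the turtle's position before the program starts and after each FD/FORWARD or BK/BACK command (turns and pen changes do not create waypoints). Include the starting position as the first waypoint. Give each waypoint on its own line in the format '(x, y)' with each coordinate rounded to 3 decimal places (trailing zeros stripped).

Executing turtle program step by step:
Start: pos=(0,0), heading=0, pen down
FD 4: (0,0) -> (4,0) [heading=0, draw]
PU: pen up
LT 65: heading 0 -> 65
BK 3: (4,0) -> (2.732,-2.719) [heading=65, move]
FD 9: (2.732,-2.719) -> (6.536,5.438) [heading=65, move]
FD 12: (6.536,5.438) -> (11.607,16.314) [heading=65, move]
Final: pos=(11.607,16.314), heading=65, 1 segment(s) drawn
Waypoints (5 total):
(0, 0)
(4, 0)
(2.732, -2.719)
(6.536, 5.438)
(11.607, 16.314)

Answer: (0, 0)
(4, 0)
(2.732, -2.719)
(6.536, 5.438)
(11.607, 16.314)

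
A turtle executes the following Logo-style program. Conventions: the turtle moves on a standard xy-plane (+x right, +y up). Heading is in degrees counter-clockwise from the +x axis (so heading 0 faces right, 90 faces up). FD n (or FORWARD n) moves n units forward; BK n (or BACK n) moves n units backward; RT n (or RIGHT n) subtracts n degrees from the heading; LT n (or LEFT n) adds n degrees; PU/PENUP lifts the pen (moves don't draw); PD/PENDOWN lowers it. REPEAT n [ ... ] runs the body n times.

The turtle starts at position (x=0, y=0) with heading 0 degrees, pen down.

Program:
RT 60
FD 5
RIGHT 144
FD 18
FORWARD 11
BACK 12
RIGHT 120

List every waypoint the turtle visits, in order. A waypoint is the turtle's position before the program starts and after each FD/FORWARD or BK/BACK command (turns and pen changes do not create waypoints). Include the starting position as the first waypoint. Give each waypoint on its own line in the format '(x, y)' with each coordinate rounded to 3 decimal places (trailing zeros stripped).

Answer: (0, 0)
(2.5, -4.33)
(-13.944, 2.991)
(-23.993, 7.465)
(-13.03, 2.584)

Derivation:
Executing turtle program step by step:
Start: pos=(0,0), heading=0, pen down
RT 60: heading 0 -> 300
FD 5: (0,0) -> (2.5,-4.33) [heading=300, draw]
RT 144: heading 300 -> 156
FD 18: (2.5,-4.33) -> (-13.944,2.991) [heading=156, draw]
FD 11: (-13.944,2.991) -> (-23.993,7.465) [heading=156, draw]
BK 12: (-23.993,7.465) -> (-13.03,2.584) [heading=156, draw]
RT 120: heading 156 -> 36
Final: pos=(-13.03,2.584), heading=36, 4 segment(s) drawn
Waypoints (5 total):
(0, 0)
(2.5, -4.33)
(-13.944, 2.991)
(-23.993, 7.465)
(-13.03, 2.584)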